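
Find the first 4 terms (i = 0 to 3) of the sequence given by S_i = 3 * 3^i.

This is a geometric sequence.
i=0: S_0 = 3 * 3^0 = 3
i=1: S_1 = 3 * 3^1 = 9
i=2: S_2 = 3 * 3^2 = 27
i=3: S_3 = 3 * 3^3 = 81
The first 4 terms are: [3, 9, 27, 81]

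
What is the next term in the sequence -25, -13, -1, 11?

Differences: -13 - -25 = 12
This is an arithmetic sequence with common difference d = 12.
Next term = 11 + 12 = 23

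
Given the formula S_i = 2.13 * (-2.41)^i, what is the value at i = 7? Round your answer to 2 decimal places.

S_7 = 2.13 * (-2.41)^7 ≈ 2.13 * -472.1927 ≈ -1005.77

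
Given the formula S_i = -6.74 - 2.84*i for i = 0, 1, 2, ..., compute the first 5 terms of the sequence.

This is an arithmetic sequence.
i=0: S_0 = -6.74 + -2.84*0 = -6.74
i=1: S_1 = -6.74 + -2.84*1 = -9.58
i=2: S_2 = -6.74 + -2.84*2 = -12.42
i=3: S_3 = -6.74 + -2.84*3 = -15.26
i=4: S_4 = -6.74 + -2.84*4 = -18.1
The first 5 terms are: [-6.74, -9.58, -12.42, -15.26, -18.1]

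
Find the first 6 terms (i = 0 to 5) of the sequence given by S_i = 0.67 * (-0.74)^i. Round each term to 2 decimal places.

This is a geometric sequence.
i=0: S_0 = 0.67 * (-0.74)^0 = 0.67
i=1: S_1 = 0.67 * (-0.74)^1 ≈ -0.5
i=2: S_2 = 0.67 * (-0.74)^2 ≈ 0.37
i=3: S_3 = 0.67 * (-0.74)^3 ≈ -0.27
i=4: S_4 = 0.67 * (-0.74)^4 ≈ 0.2
i=5: S_5 = 0.67 * (-0.74)^5 ≈ -0.15
The first 6 terms are: [0.67, -0.5, 0.37, -0.27, 0.2, -0.15]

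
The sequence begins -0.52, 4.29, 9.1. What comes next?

Differences: 4.29 - -0.52 = 4.81
This is an arithmetic sequence with common difference d = 4.81.
Next term = 9.1 + 4.81 = 13.91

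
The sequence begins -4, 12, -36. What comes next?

Ratios: 12 / -4 = -3.0
This is a geometric sequence with common ratio r = -3.
Next term = -36 * -3 = 108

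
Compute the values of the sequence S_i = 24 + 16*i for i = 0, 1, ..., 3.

This is an arithmetic sequence.
i=0: S_0 = 24 + 16*0 = 24
i=1: S_1 = 24 + 16*1 = 40
i=2: S_2 = 24 + 16*2 = 56
i=3: S_3 = 24 + 16*3 = 72
The first 4 terms are: [24, 40, 56, 72]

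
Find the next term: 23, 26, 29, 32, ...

Differences: 26 - 23 = 3
This is an arithmetic sequence with common difference d = 3.
Next term = 32 + 3 = 35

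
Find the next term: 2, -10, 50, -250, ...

Ratios: -10 / 2 = -5.0
This is a geometric sequence with common ratio r = -5.
Next term = -250 * -5 = 1250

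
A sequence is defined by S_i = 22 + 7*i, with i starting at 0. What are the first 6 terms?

This is an arithmetic sequence.
i=0: S_0 = 22 + 7*0 = 22
i=1: S_1 = 22 + 7*1 = 29
i=2: S_2 = 22 + 7*2 = 36
i=3: S_3 = 22 + 7*3 = 43
i=4: S_4 = 22 + 7*4 = 50
i=5: S_5 = 22 + 7*5 = 57
The first 6 terms are: [22, 29, 36, 43, 50, 57]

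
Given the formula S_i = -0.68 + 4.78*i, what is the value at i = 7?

S_7 = -0.68 + 4.78*7 = -0.68 + 33.46 = 32.78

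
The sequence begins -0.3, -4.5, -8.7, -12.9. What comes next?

Differences: -4.5 - -0.3 = -4.2
This is an arithmetic sequence with common difference d = -4.2.
Next term = -12.9 + -4.2 = -17.1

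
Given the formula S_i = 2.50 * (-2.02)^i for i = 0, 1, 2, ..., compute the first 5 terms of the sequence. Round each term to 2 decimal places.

This is a geometric sequence.
i=0: S_0 = 2.5 * (-2.02)^0 = 2.5
i=1: S_1 = 2.5 * (-2.02)^1 = -5.05
i=2: S_2 = 2.5 * (-2.02)^2 ≈ 10.2
i=3: S_3 = 2.5 * (-2.02)^3 ≈ -20.61
i=4: S_4 = 2.5 * (-2.02)^4 ≈ 41.62
The first 5 terms are: [2.5, -5.05, 10.2, -20.61, 41.62]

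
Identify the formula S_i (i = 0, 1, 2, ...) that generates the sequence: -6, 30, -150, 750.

Check ratios: 30 / -6 = -5.0
Common ratio r = -5.
First term a = -6.
Formula: S_i = -6 * (-5)^i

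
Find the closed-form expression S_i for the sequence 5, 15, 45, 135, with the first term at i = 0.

Check ratios: 15 / 5 = 3.0
Common ratio r = 3.
First term a = 5.
Formula: S_i = 5 * 3^i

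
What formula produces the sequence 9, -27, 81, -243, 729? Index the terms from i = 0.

Check ratios: -27 / 9 = -3.0
Common ratio r = -3.
First term a = 9.
Formula: S_i = 9 * (-3)^i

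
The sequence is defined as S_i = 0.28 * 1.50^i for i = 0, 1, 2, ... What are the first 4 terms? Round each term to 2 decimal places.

This is a geometric sequence.
i=0: S_0 = 0.28 * 1.5^0 = 0.28
i=1: S_1 = 0.28 * 1.5^1 = 0.42
i=2: S_2 = 0.28 * 1.5^2 = 0.63
i=3: S_3 = 0.28 * 1.5^3 ≈ 0.95
The first 4 terms are: [0.28, 0.42, 0.63, 0.95]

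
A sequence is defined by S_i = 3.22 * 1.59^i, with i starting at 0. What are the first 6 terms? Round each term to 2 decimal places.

This is a geometric sequence.
i=0: S_0 = 3.22 * 1.59^0 = 3.22
i=1: S_1 = 3.22 * 1.59^1 ≈ 5.12
i=2: S_2 = 3.22 * 1.59^2 ≈ 8.14
i=3: S_3 = 3.22 * 1.59^3 ≈ 12.94
i=4: S_4 = 3.22 * 1.59^4 ≈ 20.58
i=5: S_5 = 3.22 * 1.59^5 ≈ 32.72
The first 6 terms are: [3.22, 5.12, 8.14, 12.94, 20.58, 32.72]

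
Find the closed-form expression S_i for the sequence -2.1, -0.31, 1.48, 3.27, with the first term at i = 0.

Check differences: -0.31 - -2.1 = 1.79
1.48 - -0.31 = 1.79
Common difference d = 1.79.
First term a = -2.1.
Formula: S_i = -2.10 + 1.79*i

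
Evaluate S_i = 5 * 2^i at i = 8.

S_8 = 5 * 2^8 = 5 * 256 = 1280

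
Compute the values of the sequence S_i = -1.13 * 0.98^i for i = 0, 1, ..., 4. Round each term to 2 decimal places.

This is a geometric sequence.
i=0: S_0 = -1.13 * 0.98^0 = -1.13
i=1: S_1 = -1.13 * 0.98^1 ≈ -1.11
i=2: S_2 = -1.13 * 0.98^2 ≈ -1.09
i=3: S_3 = -1.13 * 0.98^3 ≈ -1.06
i=4: S_4 = -1.13 * 0.98^4 ≈ -1.04
The first 5 terms are: [-1.13, -1.11, -1.09, -1.06, -1.04]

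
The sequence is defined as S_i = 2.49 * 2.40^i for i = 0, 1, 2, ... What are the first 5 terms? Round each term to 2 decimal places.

This is a geometric sequence.
i=0: S_0 = 2.49 * 2.4^0 = 2.49
i=1: S_1 = 2.49 * 2.4^1 ≈ 5.98
i=2: S_2 = 2.49 * 2.4^2 ≈ 14.34
i=3: S_3 = 2.49 * 2.4^3 ≈ 34.42
i=4: S_4 = 2.49 * 2.4^4 ≈ 82.61
The first 5 terms are: [2.49, 5.98, 14.34, 34.42, 82.61]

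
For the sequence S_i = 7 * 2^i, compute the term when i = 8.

S_8 = 7 * 2^8 = 7 * 256 = 1792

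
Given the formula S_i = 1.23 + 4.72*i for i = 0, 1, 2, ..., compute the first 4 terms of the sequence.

This is an arithmetic sequence.
i=0: S_0 = 1.23 + 4.72*0 = 1.23
i=1: S_1 = 1.23 + 4.72*1 = 5.95
i=2: S_2 = 1.23 + 4.72*2 = 10.67
i=3: S_3 = 1.23 + 4.72*3 = 15.39
The first 4 terms are: [1.23, 5.95, 10.67, 15.39]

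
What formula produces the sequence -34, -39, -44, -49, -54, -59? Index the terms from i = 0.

Check differences: -39 - -34 = -5
-44 - -39 = -5
Common difference d = -5.
First term a = -34.
Formula: S_i = -34 - 5*i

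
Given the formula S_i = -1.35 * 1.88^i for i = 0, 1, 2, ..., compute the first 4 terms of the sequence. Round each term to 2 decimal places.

This is a geometric sequence.
i=0: S_0 = -1.35 * 1.88^0 = -1.35
i=1: S_1 = -1.35 * 1.88^1 ≈ -2.54
i=2: S_2 = -1.35 * 1.88^2 ≈ -4.77
i=3: S_3 = -1.35 * 1.88^3 ≈ -8.97
The first 4 terms are: [-1.35, -2.54, -4.77, -8.97]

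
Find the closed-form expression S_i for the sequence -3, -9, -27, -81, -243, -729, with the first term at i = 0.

Check ratios: -9 / -3 = 3.0
Common ratio r = 3.
First term a = -3.
Formula: S_i = -3 * 3^i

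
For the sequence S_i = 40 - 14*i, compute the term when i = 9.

S_9 = 40 + -14*9 = 40 + -126 = -86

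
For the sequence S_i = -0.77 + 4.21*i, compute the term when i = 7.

S_7 = -0.77 + 4.21*7 = -0.77 + 29.47 = 28.7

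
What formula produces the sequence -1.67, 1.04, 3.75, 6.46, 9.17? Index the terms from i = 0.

Check differences: 1.04 - -1.67 = 2.71
3.75 - 1.04 = 2.71
Common difference d = 2.71.
First term a = -1.67.
Formula: S_i = -1.67 + 2.71*i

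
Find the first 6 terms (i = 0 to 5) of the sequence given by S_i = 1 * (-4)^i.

This is a geometric sequence.
i=0: S_0 = 1 * (-4)^0 = 1
i=1: S_1 = 1 * (-4)^1 = -4
i=2: S_2 = 1 * (-4)^2 = 16
i=3: S_3 = 1 * (-4)^3 = -64
i=4: S_4 = 1 * (-4)^4 = 256
i=5: S_5 = 1 * (-4)^5 = -1024
The first 6 terms are: [1, -4, 16, -64, 256, -1024]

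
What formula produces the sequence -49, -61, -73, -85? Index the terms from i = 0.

Check differences: -61 - -49 = -12
-73 - -61 = -12
Common difference d = -12.
First term a = -49.
Formula: S_i = -49 - 12*i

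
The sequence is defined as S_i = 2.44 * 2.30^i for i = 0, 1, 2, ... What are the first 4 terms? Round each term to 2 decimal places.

This is a geometric sequence.
i=0: S_0 = 2.44 * 2.3^0 = 2.44
i=1: S_1 = 2.44 * 2.3^1 ≈ 5.61
i=2: S_2 = 2.44 * 2.3^2 ≈ 12.91
i=3: S_3 = 2.44 * 2.3^3 ≈ 29.69
The first 4 terms are: [2.44, 5.61, 12.91, 29.69]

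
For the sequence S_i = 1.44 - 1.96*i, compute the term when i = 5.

S_5 = 1.44 + -1.96*5 = 1.44 + -9.8 = -8.36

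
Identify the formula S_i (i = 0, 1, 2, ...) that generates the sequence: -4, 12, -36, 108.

Check ratios: 12 / -4 = -3.0
Common ratio r = -3.
First term a = -4.
Formula: S_i = -4 * (-3)^i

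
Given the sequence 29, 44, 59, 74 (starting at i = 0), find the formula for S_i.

Check differences: 44 - 29 = 15
59 - 44 = 15
Common difference d = 15.
First term a = 29.
Formula: S_i = 29 + 15*i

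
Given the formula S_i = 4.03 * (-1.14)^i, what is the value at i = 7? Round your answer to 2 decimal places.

S_7 = 4.03 * (-1.14)^7 ≈ 4.03 * -2.5023 ≈ -10.08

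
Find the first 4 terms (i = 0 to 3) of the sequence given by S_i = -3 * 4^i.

This is a geometric sequence.
i=0: S_0 = -3 * 4^0 = -3
i=1: S_1 = -3 * 4^1 = -12
i=2: S_2 = -3 * 4^2 = -48
i=3: S_3 = -3 * 4^3 = -192
The first 4 terms are: [-3, -12, -48, -192]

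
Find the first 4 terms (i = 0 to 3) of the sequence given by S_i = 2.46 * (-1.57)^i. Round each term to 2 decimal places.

This is a geometric sequence.
i=0: S_0 = 2.46 * (-1.57)^0 = 2.46
i=1: S_1 = 2.46 * (-1.57)^1 ≈ -3.86
i=2: S_2 = 2.46 * (-1.57)^2 ≈ 6.06
i=3: S_3 = 2.46 * (-1.57)^3 ≈ -9.52
The first 4 terms are: [2.46, -3.86, 6.06, -9.52]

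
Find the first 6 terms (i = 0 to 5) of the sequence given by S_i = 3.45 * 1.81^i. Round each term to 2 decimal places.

This is a geometric sequence.
i=0: S_0 = 3.45 * 1.81^0 = 3.45
i=1: S_1 = 3.45 * 1.81^1 ≈ 6.24
i=2: S_2 = 3.45 * 1.81^2 ≈ 11.3
i=3: S_3 = 3.45 * 1.81^3 ≈ 20.46
i=4: S_4 = 3.45 * 1.81^4 ≈ 37.03
i=5: S_5 = 3.45 * 1.81^5 ≈ 67.02
The first 6 terms are: [3.45, 6.24, 11.3, 20.46, 37.03, 67.02]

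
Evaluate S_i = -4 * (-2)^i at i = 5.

S_5 = -4 * (-2)^5 = -4 * -32 = 128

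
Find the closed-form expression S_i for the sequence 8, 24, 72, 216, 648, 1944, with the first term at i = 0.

Check ratios: 24 / 8 = 3.0
Common ratio r = 3.
First term a = 8.
Formula: S_i = 8 * 3^i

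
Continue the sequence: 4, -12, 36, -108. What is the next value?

Ratios: -12 / 4 = -3.0
This is a geometric sequence with common ratio r = -3.
Next term = -108 * -3 = 324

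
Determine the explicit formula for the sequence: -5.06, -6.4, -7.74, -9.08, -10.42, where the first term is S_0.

Check differences: -6.4 - -5.06 = -1.34
-7.74 - -6.4 = -1.34
Common difference d = -1.34.
First term a = -5.06.
Formula: S_i = -5.06 - 1.34*i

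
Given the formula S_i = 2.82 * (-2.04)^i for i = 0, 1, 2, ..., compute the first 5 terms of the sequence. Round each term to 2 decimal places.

This is a geometric sequence.
i=0: S_0 = 2.82 * (-2.04)^0 = 2.82
i=1: S_1 = 2.82 * (-2.04)^1 ≈ -5.75
i=2: S_2 = 2.82 * (-2.04)^2 ≈ 11.74
i=3: S_3 = 2.82 * (-2.04)^3 ≈ -23.94
i=4: S_4 = 2.82 * (-2.04)^4 ≈ 48.84
The first 5 terms are: [2.82, -5.75, 11.74, -23.94, 48.84]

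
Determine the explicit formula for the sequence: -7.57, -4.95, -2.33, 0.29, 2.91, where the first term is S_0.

Check differences: -4.95 - -7.57 = 2.62
-2.33 - -4.95 = 2.62
Common difference d = 2.62.
First term a = -7.57.
Formula: S_i = -7.57 + 2.62*i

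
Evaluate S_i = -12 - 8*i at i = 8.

S_8 = -12 + -8*8 = -12 + -64 = -76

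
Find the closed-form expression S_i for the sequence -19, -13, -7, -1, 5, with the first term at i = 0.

Check differences: -13 - -19 = 6
-7 - -13 = 6
Common difference d = 6.
First term a = -19.
Formula: S_i = -19 + 6*i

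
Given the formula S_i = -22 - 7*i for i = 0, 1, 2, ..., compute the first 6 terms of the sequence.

This is an arithmetic sequence.
i=0: S_0 = -22 + -7*0 = -22
i=1: S_1 = -22 + -7*1 = -29
i=2: S_2 = -22 + -7*2 = -36
i=3: S_3 = -22 + -7*3 = -43
i=4: S_4 = -22 + -7*4 = -50
i=5: S_5 = -22 + -7*5 = -57
The first 6 terms are: [-22, -29, -36, -43, -50, -57]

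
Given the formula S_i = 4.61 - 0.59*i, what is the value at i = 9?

S_9 = 4.61 + -0.59*9 = 4.61 + -5.31 = -0.7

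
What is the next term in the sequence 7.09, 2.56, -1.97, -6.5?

Differences: 2.56 - 7.09 = -4.53
This is an arithmetic sequence with common difference d = -4.53.
Next term = -6.5 + -4.53 = -11.03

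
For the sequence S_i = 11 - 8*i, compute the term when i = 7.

S_7 = 11 + -8*7 = 11 + -56 = -45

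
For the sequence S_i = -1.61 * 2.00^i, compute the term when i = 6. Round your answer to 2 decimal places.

S_6 = -1.61 * 2.0^6 = -1.61 * 64 = -103.04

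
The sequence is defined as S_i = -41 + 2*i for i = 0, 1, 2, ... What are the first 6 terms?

This is an arithmetic sequence.
i=0: S_0 = -41 + 2*0 = -41
i=1: S_1 = -41 + 2*1 = -39
i=2: S_2 = -41 + 2*2 = -37
i=3: S_3 = -41 + 2*3 = -35
i=4: S_4 = -41 + 2*4 = -33
i=5: S_5 = -41 + 2*5 = -31
The first 6 terms are: [-41, -39, -37, -35, -33, -31]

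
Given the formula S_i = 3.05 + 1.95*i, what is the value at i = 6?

S_6 = 3.05 + 1.95*6 = 3.05 + 11.7 = 14.75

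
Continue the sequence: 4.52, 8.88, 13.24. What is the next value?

Differences: 8.88 - 4.52 = 4.36
This is an arithmetic sequence with common difference d = 4.36.
Next term = 13.24 + 4.36 = 17.6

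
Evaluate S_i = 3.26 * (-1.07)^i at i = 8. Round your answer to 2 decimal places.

S_8 = 3.26 * (-1.07)^8 ≈ 3.26 * 1.7182 ≈ 5.6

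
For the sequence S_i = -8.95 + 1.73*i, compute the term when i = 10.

S_10 = -8.95 + 1.73*10 = -8.95 + 17.3 = 8.35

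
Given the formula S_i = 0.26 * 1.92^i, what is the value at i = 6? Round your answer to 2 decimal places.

S_6 = 0.26 * 1.92^6 ≈ 0.26 * 50.0965 ≈ 13.03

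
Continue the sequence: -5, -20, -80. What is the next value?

Ratios: -20 / -5 = 4.0
This is a geometric sequence with common ratio r = 4.
Next term = -80 * 4 = -320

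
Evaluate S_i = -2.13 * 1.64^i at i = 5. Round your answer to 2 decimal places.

S_5 = -2.13 * 1.64^5 ≈ -2.13 * 11.8637 ≈ -25.27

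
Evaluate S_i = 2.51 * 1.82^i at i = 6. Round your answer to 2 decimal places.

S_6 = 2.51 * 1.82^6 ≈ 2.51 * 36.3436 ≈ 91.22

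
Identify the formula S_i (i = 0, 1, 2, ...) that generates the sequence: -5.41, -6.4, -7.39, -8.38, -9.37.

Check differences: -6.4 - -5.41 = -0.99
-7.39 - -6.4 = -0.99
Common difference d = -0.99.
First term a = -5.41.
Formula: S_i = -5.41 - 0.99*i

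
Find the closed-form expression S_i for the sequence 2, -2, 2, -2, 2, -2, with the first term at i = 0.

Check ratios: -2 / 2 = -1.0
Common ratio r = -1.
First term a = 2.
Formula: S_i = 2 * (-1)^i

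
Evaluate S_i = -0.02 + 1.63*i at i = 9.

S_9 = -0.02 + 1.63*9 = -0.02 + 14.67 = 14.65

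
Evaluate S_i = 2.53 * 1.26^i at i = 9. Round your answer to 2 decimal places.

S_9 = 2.53 * 1.26^9 ≈ 2.53 * 8.0045 ≈ 20.25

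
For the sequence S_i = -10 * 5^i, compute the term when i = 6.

S_6 = -10 * 5^6 = -10 * 15625 = -156250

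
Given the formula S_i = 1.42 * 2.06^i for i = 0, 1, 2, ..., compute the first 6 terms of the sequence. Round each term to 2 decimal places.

This is a geometric sequence.
i=0: S_0 = 1.42 * 2.06^0 = 1.42
i=1: S_1 = 1.42 * 2.06^1 ≈ 2.93
i=2: S_2 = 1.42 * 2.06^2 ≈ 6.03
i=3: S_3 = 1.42 * 2.06^3 ≈ 12.41
i=4: S_4 = 1.42 * 2.06^4 ≈ 25.57
i=5: S_5 = 1.42 * 2.06^5 ≈ 52.68
The first 6 terms are: [1.42, 2.93, 6.03, 12.41, 25.57, 52.68]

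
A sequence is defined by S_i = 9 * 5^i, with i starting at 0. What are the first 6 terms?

This is a geometric sequence.
i=0: S_0 = 9 * 5^0 = 9
i=1: S_1 = 9 * 5^1 = 45
i=2: S_2 = 9 * 5^2 = 225
i=3: S_3 = 9 * 5^3 = 1125
i=4: S_4 = 9 * 5^4 = 5625
i=5: S_5 = 9 * 5^5 = 28125
The first 6 terms are: [9, 45, 225, 1125, 5625, 28125]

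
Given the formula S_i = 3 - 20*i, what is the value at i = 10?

S_10 = 3 + -20*10 = 3 + -200 = -197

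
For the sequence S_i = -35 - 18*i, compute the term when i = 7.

S_7 = -35 + -18*7 = -35 + -126 = -161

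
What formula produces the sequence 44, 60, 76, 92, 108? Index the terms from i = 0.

Check differences: 60 - 44 = 16
76 - 60 = 16
Common difference d = 16.
First term a = 44.
Formula: S_i = 44 + 16*i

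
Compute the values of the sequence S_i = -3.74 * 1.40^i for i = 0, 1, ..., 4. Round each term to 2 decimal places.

This is a geometric sequence.
i=0: S_0 = -3.74 * 1.4^0 = -3.74
i=1: S_1 = -3.74 * 1.4^1 ≈ -5.24
i=2: S_2 = -3.74 * 1.4^2 ≈ -7.33
i=3: S_3 = -3.74 * 1.4^3 ≈ -10.26
i=4: S_4 = -3.74 * 1.4^4 ≈ -14.37
The first 5 terms are: [-3.74, -5.24, -7.33, -10.26, -14.37]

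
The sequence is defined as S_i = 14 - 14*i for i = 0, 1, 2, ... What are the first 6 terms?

This is an arithmetic sequence.
i=0: S_0 = 14 + -14*0 = 14
i=1: S_1 = 14 + -14*1 = 0
i=2: S_2 = 14 + -14*2 = -14
i=3: S_3 = 14 + -14*3 = -28
i=4: S_4 = 14 + -14*4 = -42
i=5: S_5 = 14 + -14*5 = -56
The first 6 terms are: [14, 0, -14, -28, -42, -56]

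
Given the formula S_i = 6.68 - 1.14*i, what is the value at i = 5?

S_5 = 6.68 + -1.14*5 = 6.68 + -5.7 = 0.98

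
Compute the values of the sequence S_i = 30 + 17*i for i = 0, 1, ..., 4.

This is an arithmetic sequence.
i=0: S_0 = 30 + 17*0 = 30
i=1: S_1 = 30 + 17*1 = 47
i=2: S_2 = 30 + 17*2 = 64
i=3: S_3 = 30 + 17*3 = 81
i=4: S_4 = 30 + 17*4 = 98
The first 5 terms are: [30, 47, 64, 81, 98]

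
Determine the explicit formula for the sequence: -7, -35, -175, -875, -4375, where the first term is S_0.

Check ratios: -35 / -7 = 5.0
Common ratio r = 5.
First term a = -7.
Formula: S_i = -7 * 5^i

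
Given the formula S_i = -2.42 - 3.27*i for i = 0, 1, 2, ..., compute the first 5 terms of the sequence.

This is an arithmetic sequence.
i=0: S_0 = -2.42 + -3.27*0 = -2.42
i=1: S_1 = -2.42 + -3.27*1 = -5.69
i=2: S_2 = -2.42 + -3.27*2 = -8.96
i=3: S_3 = -2.42 + -3.27*3 = -12.23
i=4: S_4 = -2.42 + -3.27*4 = -15.5
The first 5 terms are: [-2.42, -5.69, -8.96, -12.23, -15.5]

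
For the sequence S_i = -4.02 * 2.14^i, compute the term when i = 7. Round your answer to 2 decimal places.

S_7 = -4.02 * 2.14^7 ≈ -4.02 * 205.54 ≈ -826.27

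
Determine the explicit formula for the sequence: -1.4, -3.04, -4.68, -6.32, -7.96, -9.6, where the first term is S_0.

Check differences: -3.04 - -1.4 = -1.64
-4.68 - -3.04 = -1.64
Common difference d = -1.64.
First term a = -1.4.
Formula: S_i = -1.40 - 1.64*i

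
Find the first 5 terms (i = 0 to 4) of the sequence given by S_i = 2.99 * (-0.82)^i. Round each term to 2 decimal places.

This is a geometric sequence.
i=0: S_0 = 2.99 * (-0.82)^0 = 2.99
i=1: S_1 = 2.99 * (-0.82)^1 ≈ -2.45
i=2: S_2 = 2.99 * (-0.82)^2 ≈ 2.01
i=3: S_3 = 2.99 * (-0.82)^3 ≈ -1.65
i=4: S_4 = 2.99 * (-0.82)^4 ≈ 1.35
The first 5 terms are: [2.99, -2.45, 2.01, -1.65, 1.35]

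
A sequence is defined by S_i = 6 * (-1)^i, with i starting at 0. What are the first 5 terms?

This is a geometric sequence.
i=0: S_0 = 6 * (-1)^0 = 6
i=1: S_1 = 6 * (-1)^1 = -6
i=2: S_2 = 6 * (-1)^2 = 6
i=3: S_3 = 6 * (-1)^3 = -6
i=4: S_4 = 6 * (-1)^4 = 6
The first 5 terms are: [6, -6, 6, -6, 6]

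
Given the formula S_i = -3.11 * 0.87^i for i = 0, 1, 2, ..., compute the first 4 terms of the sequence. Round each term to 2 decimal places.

This is a geometric sequence.
i=0: S_0 = -3.11 * 0.87^0 = -3.11
i=1: S_1 = -3.11 * 0.87^1 ≈ -2.71
i=2: S_2 = -3.11 * 0.87^2 ≈ -2.35
i=3: S_3 = -3.11 * 0.87^3 ≈ -2.05
The first 4 terms are: [-3.11, -2.71, -2.35, -2.05]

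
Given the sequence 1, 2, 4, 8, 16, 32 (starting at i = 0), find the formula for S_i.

Check ratios: 2 / 1 = 2.0
Common ratio r = 2.
First term a = 1.
Formula: S_i = 1 * 2^i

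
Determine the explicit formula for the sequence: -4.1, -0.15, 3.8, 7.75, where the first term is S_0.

Check differences: -0.15 - -4.1 = 3.95
3.8 - -0.15 = 3.95
Common difference d = 3.95.
First term a = -4.1.
Formula: S_i = -4.10 + 3.95*i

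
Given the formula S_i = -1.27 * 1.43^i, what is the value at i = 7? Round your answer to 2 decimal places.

S_7 = -1.27 * 1.43^7 ≈ -1.27 * 12.2279 ≈ -15.53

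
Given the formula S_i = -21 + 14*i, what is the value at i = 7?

S_7 = -21 + 14*7 = -21 + 98 = 77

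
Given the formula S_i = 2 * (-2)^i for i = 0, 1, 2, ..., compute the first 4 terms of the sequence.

This is a geometric sequence.
i=0: S_0 = 2 * (-2)^0 = 2
i=1: S_1 = 2 * (-2)^1 = -4
i=2: S_2 = 2 * (-2)^2 = 8
i=3: S_3 = 2 * (-2)^3 = -16
The first 4 terms are: [2, -4, 8, -16]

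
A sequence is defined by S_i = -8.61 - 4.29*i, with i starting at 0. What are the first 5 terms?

This is an arithmetic sequence.
i=0: S_0 = -8.61 + -4.29*0 = -8.61
i=1: S_1 = -8.61 + -4.29*1 = -12.9
i=2: S_2 = -8.61 + -4.29*2 = -17.19
i=3: S_3 = -8.61 + -4.29*3 = -21.48
i=4: S_4 = -8.61 + -4.29*4 = -25.77
The first 5 terms are: [-8.61, -12.9, -17.19, -21.48, -25.77]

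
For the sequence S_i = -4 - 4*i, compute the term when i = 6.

S_6 = -4 + -4*6 = -4 + -24 = -28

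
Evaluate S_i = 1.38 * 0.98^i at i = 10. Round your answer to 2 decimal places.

S_10 = 1.38 * 0.98^10 ≈ 1.38 * 0.8171 ≈ 1.13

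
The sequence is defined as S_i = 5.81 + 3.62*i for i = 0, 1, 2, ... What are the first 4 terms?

This is an arithmetic sequence.
i=0: S_0 = 5.81 + 3.62*0 = 5.81
i=1: S_1 = 5.81 + 3.62*1 = 9.43
i=2: S_2 = 5.81 + 3.62*2 = 13.05
i=3: S_3 = 5.81 + 3.62*3 = 16.67
The first 4 terms are: [5.81, 9.43, 13.05, 16.67]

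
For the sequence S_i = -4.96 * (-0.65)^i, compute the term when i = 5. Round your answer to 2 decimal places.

S_5 = -4.96 * (-0.65)^5 ≈ -4.96 * -0.116 ≈ 0.58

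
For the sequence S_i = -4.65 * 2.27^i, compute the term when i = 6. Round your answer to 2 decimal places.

S_6 = -4.65 * 2.27^6 ≈ -4.65 * 136.8218 ≈ -636.22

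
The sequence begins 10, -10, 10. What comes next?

Ratios: -10 / 10 = -1.0
This is a geometric sequence with common ratio r = -1.
Next term = 10 * -1 = -10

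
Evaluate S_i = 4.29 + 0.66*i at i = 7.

S_7 = 4.29 + 0.66*7 = 4.29 + 4.62 = 8.91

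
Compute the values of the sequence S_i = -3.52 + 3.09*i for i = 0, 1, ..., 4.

This is an arithmetic sequence.
i=0: S_0 = -3.52 + 3.09*0 = -3.52
i=1: S_1 = -3.52 + 3.09*1 = -0.43
i=2: S_2 = -3.52 + 3.09*2 = 2.66
i=3: S_3 = -3.52 + 3.09*3 = 5.75
i=4: S_4 = -3.52 + 3.09*4 = 8.84
The first 5 terms are: [-3.52, -0.43, 2.66, 5.75, 8.84]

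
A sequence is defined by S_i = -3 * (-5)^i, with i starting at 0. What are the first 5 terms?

This is a geometric sequence.
i=0: S_0 = -3 * (-5)^0 = -3
i=1: S_1 = -3 * (-5)^1 = 15
i=2: S_2 = -3 * (-5)^2 = -75
i=3: S_3 = -3 * (-5)^3 = 375
i=4: S_4 = -3 * (-5)^4 = -1875
The first 5 terms are: [-3, 15, -75, 375, -1875]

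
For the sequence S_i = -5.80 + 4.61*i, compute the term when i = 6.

S_6 = -5.8 + 4.61*6 = -5.8 + 27.66 = 21.86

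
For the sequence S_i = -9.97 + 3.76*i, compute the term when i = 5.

S_5 = -9.97 + 3.76*5 = -9.97 + 18.8 = 8.83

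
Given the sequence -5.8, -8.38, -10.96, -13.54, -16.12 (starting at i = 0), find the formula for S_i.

Check differences: -8.38 - -5.8 = -2.58
-10.96 - -8.38 = -2.58
Common difference d = -2.58.
First term a = -5.8.
Formula: S_i = -5.80 - 2.58*i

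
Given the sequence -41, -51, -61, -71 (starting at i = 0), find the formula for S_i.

Check differences: -51 - -41 = -10
-61 - -51 = -10
Common difference d = -10.
First term a = -41.
Formula: S_i = -41 - 10*i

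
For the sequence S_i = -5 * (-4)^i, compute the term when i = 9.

S_9 = -5 * (-4)^9 = -5 * -262144 = 1310720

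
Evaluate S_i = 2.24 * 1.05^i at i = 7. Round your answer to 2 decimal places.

S_7 = 2.24 * 1.05^7 ≈ 2.24 * 1.4071 ≈ 3.15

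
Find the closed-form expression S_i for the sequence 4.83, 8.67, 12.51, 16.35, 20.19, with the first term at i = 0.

Check differences: 8.67 - 4.83 = 3.84
12.51 - 8.67 = 3.84
Common difference d = 3.84.
First term a = 4.83.
Formula: S_i = 4.83 + 3.84*i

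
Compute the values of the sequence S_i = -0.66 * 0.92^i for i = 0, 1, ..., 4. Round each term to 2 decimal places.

This is a geometric sequence.
i=0: S_0 = -0.66 * 0.92^0 = -0.66
i=1: S_1 = -0.66 * 0.92^1 ≈ -0.61
i=2: S_2 = -0.66 * 0.92^2 ≈ -0.56
i=3: S_3 = -0.66 * 0.92^3 ≈ -0.51
i=4: S_4 = -0.66 * 0.92^4 ≈ -0.47
The first 5 terms are: [-0.66, -0.61, -0.56, -0.51, -0.47]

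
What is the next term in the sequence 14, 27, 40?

Differences: 27 - 14 = 13
This is an arithmetic sequence with common difference d = 13.
Next term = 40 + 13 = 53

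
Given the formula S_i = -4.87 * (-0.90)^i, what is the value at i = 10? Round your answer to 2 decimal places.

S_10 = -4.87 * (-0.9)^10 ≈ -4.87 * 0.3487 ≈ -1.7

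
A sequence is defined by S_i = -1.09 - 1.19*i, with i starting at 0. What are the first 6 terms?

This is an arithmetic sequence.
i=0: S_0 = -1.09 + -1.19*0 = -1.09
i=1: S_1 = -1.09 + -1.19*1 = -2.28
i=2: S_2 = -1.09 + -1.19*2 = -3.47
i=3: S_3 = -1.09 + -1.19*3 = -4.66
i=4: S_4 = -1.09 + -1.19*4 = -5.85
i=5: S_5 = -1.09 + -1.19*5 = -7.04
The first 6 terms are: [-1.09, -2.28, -3.47, -4.66, -5.85, -7.04]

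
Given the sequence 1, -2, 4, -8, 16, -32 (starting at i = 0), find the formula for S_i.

Check ratios: -2 / 1 = -2.0
Common ratio r = -2.
First term a = 1.
Formula: S_i = 1 * (-2)^i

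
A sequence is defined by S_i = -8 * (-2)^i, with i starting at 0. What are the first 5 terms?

This is a geometric sequence.
i=0: S_0 = -8 * (-2)^0 = -8
i=1: S_1 = -8 * (-2)^1 = 16
i=2: S_2 = -8 * (-2)^2 = -32
i=3: S_3 = -8 * (-2)^3 = 64
i=4: S_4 = -8 * (-2)^4 = -128
The first 5 terms are: [-8, 16, -32, 64, -128]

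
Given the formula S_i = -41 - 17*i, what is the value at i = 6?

S_6 = -41 + -17*6 = -41 + -102 = -143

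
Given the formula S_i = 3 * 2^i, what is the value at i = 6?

S_6 = 3 * 2^6 = 3 * 64 = 192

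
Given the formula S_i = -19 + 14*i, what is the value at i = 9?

S_9 = -19 + 14*9 = -19 + 126 = 107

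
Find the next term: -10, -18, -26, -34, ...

Differences: -18 - -10 = -8
This is an arithmetic sequence with common difference d = -8.
Next term = -34 + -8 = -42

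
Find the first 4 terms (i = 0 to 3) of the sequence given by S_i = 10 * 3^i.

This is a geometric sequence.
i=0: S_0 = 10 * 3^0 = 10
i=1: S_1 = 10 * 3^1 = 30
i=2: S_2 = 10 * 3^2 = 90
i=3: S_3 = 10 * 3^3 = 270
The first 4 terms are: [10, 30, 90, 270]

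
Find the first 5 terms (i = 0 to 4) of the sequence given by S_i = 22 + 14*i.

This is an arithmetic sequence.
i=0: S_0 = 22 + 14*0 = 22
i=1: S_1 = 22 + 14*1 = 36
i=2: S_2 = 22 + 14*2 = 50
i=3: S_3 = 22 + 14*3 = 64
i=4: S_4 = 22 + 14*4 = 78
The first 5 terms are: [22, 36, 50, 64, 78]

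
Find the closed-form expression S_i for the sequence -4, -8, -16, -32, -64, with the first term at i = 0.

Check ratios: -8 / -4 = 2.0
Common ratio r = 2.
First term a = -4.
Formula: S_i = -4 * 2^i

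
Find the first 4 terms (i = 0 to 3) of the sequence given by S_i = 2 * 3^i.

This is a geometric sequence.
i=0: S_0 = 2 * 3^0 = 2
i=1: S_1 = 2 * 3^1 = 6
i=2: S_2 = 2 * 3^2 = 18
i=3: S_3 = 2 * 3^3 = 54
The first 4 terms are: [2, 6, 18, 54]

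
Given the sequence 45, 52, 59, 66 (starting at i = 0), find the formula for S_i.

Check differences: 52 - 45 = 7
59 - 52 = 7
Common difference d = 7.
First term a = 45.
Formula: S_i = 45 + 7*i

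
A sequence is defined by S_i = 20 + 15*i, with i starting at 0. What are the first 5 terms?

This is an arithmetic sequence.
i=0: S_0 = 20 + 15*0 = 20
i=1: S_1 = 20 + 15*1 = 35
i=2: S_2 = 20 + 15*2 = 50
i=3: S_3 = 20 + 15*3 = 65
i=4: S_4 = 20 + 15*4 = 80
The first 5 terms are: [20, 35, 50, 65, 80]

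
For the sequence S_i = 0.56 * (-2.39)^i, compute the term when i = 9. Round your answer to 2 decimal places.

S_9 = 0.56 * (-2.39)^9 ≈ 0.56 * -2544.3749 ≈ -1424.85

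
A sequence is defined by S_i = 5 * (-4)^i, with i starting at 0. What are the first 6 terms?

This is a geometric sequence.
i=0: S_0 = 5 * (-4)^0 = 5
i=1: S_1 = 5 * (-4)^1 = -20
i=2: S_2 = 5 * (-4)^2 = 80
i=3: S_3 = 5 * (-4)^3 = -320
i=4: S_4 = 5 * (-4)^4 = 1280
i=5: S_5 = 5 * (-4)^5 = -5120
The first 6 terms are: [5, -20, 80, -320, 1280, -5120]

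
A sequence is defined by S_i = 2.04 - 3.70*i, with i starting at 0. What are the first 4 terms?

This is an arithmetic sequence.
i=0: S_0 = 2.04 + -3.7*0 = 2.04
i=1: S_1 = 2.04 + -3.7*1 = -1.66
i=2: S_2 = 2.04 + -3.7*2 = -5.36
i=3: S_3 = 2.04 + -3.7*3 = -9.06
The first 4 terms are: [2.04, -1.66, -5.36, -9.06]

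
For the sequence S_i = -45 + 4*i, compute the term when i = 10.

S_10 = -45 + 4*10 = -45 + 40 = -5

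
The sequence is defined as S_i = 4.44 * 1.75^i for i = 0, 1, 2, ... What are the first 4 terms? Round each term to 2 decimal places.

This is a geometric sequence.
i=0: S_0 = 4.44 * 1.75^0 = 4.44
i=1: S_1 = 4.44 * 1.75^1 = 7.77
i=2: S_2 = 4.44 * 1.75^2 ≈ 13.6
i=3: S_3 = 4.44 * 1.75^3 ≈ 23.8
The first 4 terms are: [4.44, 7.77, 13.6, 23.8]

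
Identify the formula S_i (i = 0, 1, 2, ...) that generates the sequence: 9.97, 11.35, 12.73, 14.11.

Check differences: 11.35 - 9.97 = 1.38
12.73 - 11.35 = 1.38
Common difference d = 1.38.
First term a = 9.97.
Formula: S_i = 9.97 + 1.38*i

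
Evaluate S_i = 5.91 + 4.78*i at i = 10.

S_10 = 5.91 + 4.78*10 = 5.91 + 47.8 = 53.71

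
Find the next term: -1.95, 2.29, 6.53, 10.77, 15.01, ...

Differences: 2.29 - -1.95 = 4.24
This is an arithmetic sequence with common difference d = 4.24.
Next term = 15.01 + 4.24 = 19.25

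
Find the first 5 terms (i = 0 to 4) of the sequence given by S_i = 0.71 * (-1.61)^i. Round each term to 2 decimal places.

This is a geometric sequence.
i=0: S_0 = 0.71 * (-1.61)^0 = 0.71
i=1: S_1 = 0.71 * (-1.61)^1 ≈ -1.14
i=2: S_2 = 0.71 * (-1.61)^2 ≈ 1.84
i=3: S_3 = 0.71 * (-1.61)^3 ≈ -2.96
i=4: S_4 = 0.71 * (-1.61)^4 ≈ 4.77
The first 5 terms are: [0.71, -1.14, 1.84, -2.96, 4.77]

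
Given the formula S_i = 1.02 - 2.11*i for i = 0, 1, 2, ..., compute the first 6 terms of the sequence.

This is an arithmetic sequence.
i=0: S_0 = 1.02 + -2.11*0 = 1.02
i=1: S_1 = 1.02 + -2.11*1 = -1.09
i=2: S_2 = 1.02 + -2.11*2 = -3.2
i=3: S_3 = 1.02 + -2.11*3 = -5.31
i=4: S_4 = 1.02 + -2.11*4 = -7.42
i=5: S_5 = 1.02 + -2.11*5 = -9.53
The first 6 terms are: [1.02, -1.09, -3.2, -5.31, -7.42, -9.53]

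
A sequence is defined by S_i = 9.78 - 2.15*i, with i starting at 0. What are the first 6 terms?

This is an arithmetic sequence.
i=0: S_0 = 9.78 + -2.15*0 = 9.78
i=1: S_1 = 9.78 + -2.15*1 = 7.63
i=2: S_2 = 9.78 + -2.15*2 = 5.48
i=3: S_3 = 9.78 + -2.15*3 = 3.33
i=4: S_4 = 9.78 + -2.15*4 = 1.18
i=5: S_5 = 9.78 + -2.15*5 = -0.97
The first 6 terms are: [9.78, 7.63, 5.48, 3.33, 1.18, -0.97]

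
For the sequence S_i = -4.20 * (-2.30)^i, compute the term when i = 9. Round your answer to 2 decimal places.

S_9 = -4.2 * (-2.3)^9 ≈ -4.2 * -1801.1527 ≈ 7564.84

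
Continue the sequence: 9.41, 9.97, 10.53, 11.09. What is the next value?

Differences: 9.97 - 9.41 = 0.56
This is an arithmetic sequence with common difference d = 0.56.
Next term = 11.09 + 0.56 = 11.65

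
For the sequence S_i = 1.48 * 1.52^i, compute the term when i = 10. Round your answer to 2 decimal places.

S_10 = 1.48 * 1.52^10 ≈ 1.48 * 65.8318 ≈ 97.43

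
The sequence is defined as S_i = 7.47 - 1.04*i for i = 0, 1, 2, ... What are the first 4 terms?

This is an arithmetic sequence.
i=0: S_0 = 7.47 + -1.04*0 = 7.47
i=1: S_1 = 7.47 + -1.04*1 = 6.43
i=2: S_2 = 7.47 + -1.04*2 = 5.39
i=3: S_3 = 7.47 + -1.04*3 = 4.35
The first 4 terms are: [7.47, 6.43, 5.39, 4.35]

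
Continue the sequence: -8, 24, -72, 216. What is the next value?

Ratios: 24 / -8 = -3.0
This is a geometric sequence with common ratio r = -3.
Next term = 216 * -3 = -648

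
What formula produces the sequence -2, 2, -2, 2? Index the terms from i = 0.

Check ratios: 2 / -2 = -1.0
Common ratio r = -1.
First term a = -2.
Formula: S_i = -2 * (-1)^i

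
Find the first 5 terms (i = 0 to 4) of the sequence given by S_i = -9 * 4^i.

This is a geometric sequence.
i=0: S_0 = -9 * 4^0 = -9
i=1: S_1 = -9 * 4^1 = -36
i=2: S_2 = -9 * 4^2 = -144
i=3: S_3 = -9 * 4^3 = -576
i=4: S_4 = -9 * 4^4 = -2304
The first 5 terms are: [-9, -36, -144, -576, -2304]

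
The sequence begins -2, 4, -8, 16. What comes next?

Ratios: 4 / -2 = -2.0
This is a geometric sequence with common ratio r = -2.
Next term = 16 * -2 = -32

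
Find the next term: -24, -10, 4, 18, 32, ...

Differences: -10 - -24 = 14
This is an arithmetic sequence with common difference d = 14.
Next term = 32 + 14 = 46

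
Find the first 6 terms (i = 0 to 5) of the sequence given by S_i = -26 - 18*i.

This is an arithmetic sequence.
i=0: S_0 = -26 + -18*0 = -26
i=1: S_1 = -26 + -18*1 = -44
i=2: S_2 = -26 + -18*2 = -62
i=3: S_3 = -26 + -18*3 = -80
i=4: S_4 = -26 + -18*4 = -98
i=5: S_5 = -26 + -18*5 = -116
The first 6 terms are: [-26, -44, -62, -80, -98, -116]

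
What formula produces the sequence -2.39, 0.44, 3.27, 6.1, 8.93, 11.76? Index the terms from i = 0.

Check differences: 0.44 - -2.39 = 2.83
3.27 - 0.44 = 2.83
Common difference d = 2.83.
First term a = -2.39.
Formula: S_i = -2.39 + 2.83*i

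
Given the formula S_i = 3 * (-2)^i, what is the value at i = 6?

S_6 = 3 * (-2)^6 = 3 * 64 = 192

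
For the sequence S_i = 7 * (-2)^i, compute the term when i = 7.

S_7 = 7 * (-2)^7 = 7 * -128 = -896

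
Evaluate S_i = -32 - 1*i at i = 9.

S_9 = -32 + -1*9 = -32 + -9 = -41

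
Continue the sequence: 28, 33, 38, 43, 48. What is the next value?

Differences: 33 - 28 = 5
This is an arithmetic sequence with common difference d = 5.
Next term = 48 + 5 = 53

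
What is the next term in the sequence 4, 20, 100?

Ratios: 20 / 4 = 5.0
This is a geometric sequence with common ratio r = 5.
Next term = 100 * 5 = 500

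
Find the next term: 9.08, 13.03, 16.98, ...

Differences: 13.03 - 9.08 = 3.95
This is an arithmetic sequence with common difference d = 3.95.
Next term = 16.98 + 3.95 = 20.93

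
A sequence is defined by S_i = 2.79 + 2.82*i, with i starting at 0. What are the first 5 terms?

This is an arithmetic sequence.
i=0: S_0 = 2.79 + 2.82*0 = 2.79
i=1: S_1 = 2.79 + 2.82*1 = 5.61
i=2: S_2 = 2.79 + 2.82*2 = 8.43
i=3: S_3 = 2.79 + 2.82*3 = 11.25
i=4: S_4 = 2.79 + 2.82*4 = 14.07
The first 5 terms are: [2.79, 5.61, 8.43, 11.25, 14.07]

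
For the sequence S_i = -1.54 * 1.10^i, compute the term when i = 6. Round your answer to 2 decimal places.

S_6 = -1.54 * 1.1^6 ≈ -1.54 * 1.7716 ≈ -2.73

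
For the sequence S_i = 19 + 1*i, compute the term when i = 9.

S_9 = 19 + 1*9 = 19 + 9 = 28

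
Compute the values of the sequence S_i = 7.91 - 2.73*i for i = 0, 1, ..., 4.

This is an arithmetic sequence.
i=0: S_0 = 7.91 + -2.73*0 = 7.91
i=1: S_1 = 7.91 + -2.73*1 = 5.18
i=2: S_2 = 7.91 + -2.73*2 = 2.45
i=3: S_3 = 7.91 + -2.73*3 = -0.28
i=4: S_4 = 7.91 + -2.73*4 = -3.01
The first 5 terms are: [7.91, 5.18, 2.45, -0.28, -3.01]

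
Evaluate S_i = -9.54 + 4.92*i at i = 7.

S_7 = -9.54 + 4.92*7 = -9.54 + 34.44 = 24.9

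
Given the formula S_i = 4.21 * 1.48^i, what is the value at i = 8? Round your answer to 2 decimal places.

S_8 = 4.21 * 1.48^8 ≈ 4.21 * 23.0194 ≈ 96.91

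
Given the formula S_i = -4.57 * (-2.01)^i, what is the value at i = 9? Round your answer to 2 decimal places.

S_9 = -4.57 * (-2.01)^9 ≈ -4.57 * -535.5062 ≈ 2447.26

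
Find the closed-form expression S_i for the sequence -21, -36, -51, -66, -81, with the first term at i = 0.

Check differences: -36 - -21 = -15
-51 - -36 = -15
Common difference d = -15.
First term a = -21.
Formula: S_i = -21 - 15*i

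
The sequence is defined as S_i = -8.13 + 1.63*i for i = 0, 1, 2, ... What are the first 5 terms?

This is an arithmetic sequence.
i=0: S_0 = -8.13 + 1.63*0 = -8.13
i=1: S_1 = -8.13 + 1.63*1 = -6.5
i=2: S_2 = -8.13 + 1.63*2 = -4.87
i=3: S_3 = -8.13 + 1.63*3 = -3.24
i=4: S_4 = -8.13 + 1.63*4 = -1.61
The first 5 terms are: [-8.13, -6.5, -4.87, -3.24, -1.61]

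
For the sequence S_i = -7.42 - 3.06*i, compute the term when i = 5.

S_5 = -7.42 + -3.06*5 = -7.42 + -15.3 = -22.72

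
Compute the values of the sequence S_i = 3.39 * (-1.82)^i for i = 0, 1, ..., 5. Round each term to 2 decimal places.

This is a geometric sequence.
i=0: S_0 = 3.39 * (-1.82)^0 = 3.39
i=1: S_1 = 3.39 * (-1.82)^1 ≈ -6.17
i=2: S_2 = 3.39 * (-1.82)^2 ≈ 11.23
i=3: S_3 = 3.39 * (-1.82)^3 ≈ -20.44
i=4: S_4 = 3.39 * (-1.82)^4 ≈ 37.2
i=5: S_5 = 3.39 * (-1.82)^5 ≈ -67.7
The first 6 terms are: [3.39, -6.17, 11.23, -20.44, 37.2, -67.7]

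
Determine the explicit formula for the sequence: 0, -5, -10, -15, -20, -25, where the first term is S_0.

Check differences: -5 - 0 = -5
-10 - -5 = -5
Common difference d = -5.
First term a = 0.
Formula: S_i = 0 - 5*i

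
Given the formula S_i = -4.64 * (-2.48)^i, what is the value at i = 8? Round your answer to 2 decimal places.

S_8 = -4.64 * (-2.48)^8 ≈ -4.64 * 1430.9137 ≈ -6639.44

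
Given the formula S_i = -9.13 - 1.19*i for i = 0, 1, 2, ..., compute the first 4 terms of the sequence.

This is an arithmetic sequence.
i=0: S_0 = -9.13 + -1.19*0 = -9.13
i=1: S_1 = -9.13 + -1.19*1 = -10.32
i=2: S_2 = -9.13 + -1.19*2 = -11.51
i=3: S_3 = -9.13 + -1.19*3 = -12.7
The first 4 terms are: [-9.13, -10.32, -11.51, -12.7]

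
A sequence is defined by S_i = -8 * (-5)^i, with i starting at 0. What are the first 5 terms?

This is a geometric sequence.
i=0: S_0 = -8 * (-5)^0 = -8
i=1: S_1 = -8 * (-5)^1 = 40
i=2: S_2 = -8 * (-5)^2 = -200
i=3: S_3 = -8 * (-5)^3 = 1000
i=4: S_4 = -8 * (-5)^4 = -5000
The first 5 terms are: [-8, 40, -200, 1000, -5000]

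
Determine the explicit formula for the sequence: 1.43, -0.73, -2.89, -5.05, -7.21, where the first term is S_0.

Check differences: -0.73 - 1.43 = -2.16
-2.89 - -0.73 = -2.16
Common difference d = -2.16.
First term a = 1.43.
Formula: S_i = 1.43 - 2.16*i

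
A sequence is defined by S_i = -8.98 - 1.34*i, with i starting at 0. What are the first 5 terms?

This is an arithmetic sequence.
i=0: S_0 = -8.98 + -1.34*0 = -8.98
i=1: S_1 = -8.98 + -1.34*1 = -10.32
i=2: S_2 = -8.98 + -1.34*2 = -11.66
i=3: S_3 = -8.98 + -1.34*3 = -13.0
i=4: S_4 = -8.98 + -1.34*4 = -14.34
The first 5 terms are: [-8.98, -10.32, -11.66, -13.0, -14.34]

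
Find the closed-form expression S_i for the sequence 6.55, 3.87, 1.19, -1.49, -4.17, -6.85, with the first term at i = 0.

Check differences: 3.87 - 6.55 = -2.68
1.19 - 3.87 = -2.68
Common difference d = -2.68.
First term a = 6.55.
Formula: S_i = 6.55 - 2.68*i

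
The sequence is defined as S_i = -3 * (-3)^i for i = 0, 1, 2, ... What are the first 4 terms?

This is a geometric sequence.
i=0: S_0 = -3 * (-3)^0 = -3
i=1: S_1 = -3 * (-3)^1 = 9
i=2: S_2 = -3 * (-3)^2 = -27
i=3: S_3 = -3 * (-3)^3 = 81
The first 4 terms are: [-3, 9, -27, 81]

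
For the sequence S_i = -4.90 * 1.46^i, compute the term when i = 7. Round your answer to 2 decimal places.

S_7 = -4.9 * 1.46^7 ≈ -4.9 * 14.1407 ≈ -69.29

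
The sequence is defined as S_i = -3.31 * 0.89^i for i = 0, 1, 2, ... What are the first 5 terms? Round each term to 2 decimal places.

This is a geometric sequence.
i=0: S_0 = -3.31 * 0.89^0 = -3.31
i=1: S_1 = -3.31 * 0.89^1 ≈ -2.95
i=2: S_2 = -3.31 * 0.89^2 ≈ -2.62
i=3: S_3 = -3.31 * 0.89^3 ≈ -2.33
i=4: S_4 = -3.31 * 0.89^4 ≈ -2.08
The first 5 terms are: [-3.31, -2.95, -2.62, -2.33, -2.08]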